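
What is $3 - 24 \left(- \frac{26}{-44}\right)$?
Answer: $- \frac{123}{11} \approx -11.182$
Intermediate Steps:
$3 - 24 \left(- \frac{26}{-44}\right) = 3 - 24 \left(\left(-26\right) \left(- \frac{1}{44}\right)\right) = 3 - \frac{156}{11} = - \frac{123}{11}$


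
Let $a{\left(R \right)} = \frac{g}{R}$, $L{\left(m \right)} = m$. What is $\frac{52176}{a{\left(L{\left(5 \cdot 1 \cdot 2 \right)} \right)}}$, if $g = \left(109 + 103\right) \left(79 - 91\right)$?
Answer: $- \frac{10870}{53} \approx -205.09$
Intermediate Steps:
$g = -2544$ ($g = 212 \left(-12\right) = -2544$)
$a{\left(R \right)} = - \frac{2544}{R}$
$\frac{52176}{a{\left(L{\left(5 \cdot 1 \cdot 2 \right)} \right)}} = \frac{52176}{\left(-2544\right) \frac{1}{5 \cdot 1 \cdot 2}} = \frac{52176}{\left(-2544\right) \frac{1}{5 \cdot 2}} = \frac{52176}{\left(-2544\right) \frac{1}{10}} = \frac{52176}{- \frac{1272}{5}} = 52176 \left(- \frac{5}{1272}\right) = - \frac{10870}{53}$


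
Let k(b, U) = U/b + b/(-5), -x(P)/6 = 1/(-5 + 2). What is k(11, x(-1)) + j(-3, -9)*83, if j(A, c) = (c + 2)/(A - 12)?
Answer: 6058/165 ≈ 36.715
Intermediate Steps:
x(P) = 2 (x(P) = -6/(-5 + 2) = -6/(-3) = -6*(-1/3) = 2)
k(b, U) = -b/5 + U/b (k(b, U) = U/b + b*(-1/5) = U/b - b/5 = -b/5 + U/b)
j(A, c) = (2 + c)/(-12 + A)
k(11, x(-1)) + j(-3, -9)*83 = (-1/5*11 + 2/11) + ((2 - 9)/(-12 - 3))*83 = (-11/5 + 2*(1/11)) + (-7/(-15))*83 = (-11/5 + 2/11) - 1/15*(-7)*83 = -111/55 + (7/15)*83 = -111/55 + 581/15 = 6058/165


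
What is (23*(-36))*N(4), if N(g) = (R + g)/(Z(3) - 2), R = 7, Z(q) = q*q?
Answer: -9108/7 ≈ -1301.1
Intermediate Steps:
Z(q) = q²
N(g) = 1 + g/7 (N(g) = (7 + g)/(3² - 2) = (7 + g)/(9 - 2) = (7 + g)/7 = (7 + g)*(⅐) = 1 + g/7)
(23*(-36))*N(4) = (23*(-36))*(1 + (⅐)*4) = -828*(1 + 4/7) = -828*11/7 = -9108/7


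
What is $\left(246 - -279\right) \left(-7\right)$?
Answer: $-3675$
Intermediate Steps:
$\left(246 - -279\right) \left(-7\right) = \left(246 + 279\right) \left(-7\right) = 525 \left(-7\right) = -3675$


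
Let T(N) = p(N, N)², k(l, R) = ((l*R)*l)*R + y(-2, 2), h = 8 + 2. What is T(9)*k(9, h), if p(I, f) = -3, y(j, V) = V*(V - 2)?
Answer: 72900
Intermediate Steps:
y(j, V) = V*(-2 + V)
h = 10
k(l, R) = R²*l² (k(l, R) = ((l*R)*l)*R + 2*(-2 + 2) = ((R*l)*l)*R + 2*0 = (R*l²)*R + 0 = R²*l² + 0 = R²*l²)
T(N) = 9 (T(N) = (-3)² = 9)
T(9)*k(9, h) = 9*(10²*9²) = 9*(100*81) = 9*8100 = 72900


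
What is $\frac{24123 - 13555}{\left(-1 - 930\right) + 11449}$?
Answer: $\frac{5284}{5259} \approx 1.0048$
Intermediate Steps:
$\frac{24123 - 13555}{\left(-1 - 930\right) + 11449} = \frac{10568}{\left(-1 - 930\right) + 11449} = \frac{10568}{-931 + 11449} = \frac{10568}{10518} = 10568 \cdot \frac{1}{10518} = \frac{5284}{5259}$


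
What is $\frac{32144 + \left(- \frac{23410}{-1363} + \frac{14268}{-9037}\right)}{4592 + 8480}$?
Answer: $\frac{198061805475}{80506729016} \approx 2.4602$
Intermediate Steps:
$\frac{32144 + \left(- \frac{23410}{-1363} + \frac{14268}{-9037}\right)}{4592 + 8480} = \frac{32144 + \left(\left(-23410\right) \left(- \frac{1}{1363}\right) + 14268 \left(- \frac{1}{9037}\right)\right)}{13072} = \left(32144 + \left(\frac{23410}{1363} - \frac{14268}{9037}\right)\right) \frac{1}{13072} = \left(32144 + \frac{192108886}{12317431}\right) \frac{1}{13072} = \frac{396123610950}{12317431} \cdot \frac{1}{13072} = \frac{198061805475}{80506729016}$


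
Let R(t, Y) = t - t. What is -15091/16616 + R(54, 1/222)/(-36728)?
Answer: -15091/16616 ≈ -0.90822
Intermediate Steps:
R(t, Y) = 0
-15091/16616 + R(54, 1/222)/(-36728) = -15091/16616 + 0/(-36728) = -15091*1/16616 + 0*(-1/36728) = -15091/16616 + 0 = -15091/16616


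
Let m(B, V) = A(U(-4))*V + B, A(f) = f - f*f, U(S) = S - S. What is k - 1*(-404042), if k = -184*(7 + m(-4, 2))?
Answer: 403490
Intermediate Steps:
U(S) = 0
A(f) = f - f**2
m(B, V) = B (m(B, V) = (0*(1 - 1*0))*V + B = (0*(1 + 0))*V + B = (0*1)*V + B = 0*V + B = 0 + B = B)
k = -552 (k = -184*(7 - 4) = -184*3 = -552)
k - 1*(-404042) = -552 - 1*(-404042) = -552 + 404042 = 403490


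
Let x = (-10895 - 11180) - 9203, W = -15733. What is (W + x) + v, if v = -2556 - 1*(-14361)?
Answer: -35206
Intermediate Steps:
v = 11805 (v = -2556 + 14361 = 11805)
x = -31278 (x = -22075 - 9203 = -31278)
(W + x) + v = (-15733 - 31278) + 11805 = -47011 + 11805 = -35206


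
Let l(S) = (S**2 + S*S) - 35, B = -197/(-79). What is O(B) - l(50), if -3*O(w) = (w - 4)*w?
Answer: -92936252/18723 ≈ -4963.8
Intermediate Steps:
B = 197/79 (B = -197*(-1/79) = 197/79 ≈ 2.4937)
l(S) = -35 + 2*S**2 (l(S) = (S**2 + S**2) - 35 = 2*S**2 - 35 = -35 + 2*S**2)
O(w) = -w*(-4 + w)/3 (O(w) = -(w - 4)*w/3 = -(-4 + w)*w/3 = -w*(-4 + w)/3)
O(B) - l(50) = (1/3)*(197/79)*(4 - 1*197/79) - (-35 + 2*50**2) = (1/3)*(197/79)*(4 - 197/79) - (-35 + 2*2500) = (1/3)*(197/79)*(119/79) - (-35 + 5000) = 23443/18723 - 1*4965 = 23443/18723 - 4965 = -92936252/18723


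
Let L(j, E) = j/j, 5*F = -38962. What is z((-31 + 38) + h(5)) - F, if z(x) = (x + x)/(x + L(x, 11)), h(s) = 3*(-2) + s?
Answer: 272794/35 ≈ 7794.1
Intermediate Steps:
F = -38962/5 (F = (⅕)*(-38962) = -38962/5 ≈ -7792.4)
h(s) = -6 + s
L(j, E) = 1
z(x) = 2*x/(1 + x) (z(x) = (x + x)/(x + 1) = (2*x)/(1 + x) = 2*x/(1 + x))
z((-31 + 38) + h(5)) - F = 2*((-31 + 38) + (-6 + 5))/(1 + ((-31 + 38) + (-6 + 5))) - 1*(-38962/5) = 2*(7 - 1)/(1 + (7 - 1)) + 38962/5 = 2*6/(1 + 6) + 38962/5 = 2*6/7 + 38962/5 = 2*6*(⅐) + 38962/5 = 12/7 + 38962/5 = 272794/35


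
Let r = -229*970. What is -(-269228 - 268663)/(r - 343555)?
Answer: -537891/565685 ≈ -0.95087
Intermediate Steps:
r = -222130
-(-269228 - 268663)/(r - 343555) = -(-269228 - 268663)/(-222130 - 343555) = -(-537891)/(-565685) = -(-537891)*(-1)/565685 = -1*537891/565685 = -537891/565685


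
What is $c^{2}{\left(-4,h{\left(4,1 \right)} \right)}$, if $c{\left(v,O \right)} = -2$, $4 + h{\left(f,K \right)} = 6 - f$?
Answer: $4$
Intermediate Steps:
$h{\left(f,K \right)} = 2 - f$ ($h{\left(f,K \right)} = -4 - \left(-6 + f\right) = 2 - f$)
$c^{2}{\left(-4,h{\left(4,1 \right)} \right)} = \left(-2\right)^{2} = 4$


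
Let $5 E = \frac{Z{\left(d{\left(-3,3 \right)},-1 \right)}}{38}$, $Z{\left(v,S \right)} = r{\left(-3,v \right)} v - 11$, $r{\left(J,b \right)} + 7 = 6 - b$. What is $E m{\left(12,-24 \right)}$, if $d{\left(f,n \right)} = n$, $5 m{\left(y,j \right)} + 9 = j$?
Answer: $\frac{759}{950} \approx 0.79895$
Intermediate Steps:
$m{\left(y,j \right)} = - \frac{9}{5} + \frac{j}{5}$
$r{\left(J,b \right)} = -1 - b$ ($r{\left(J,b \right)} = -7 - \left(-6 + b\right) = -1 - b$)
$Z{\left(v,S \right)} = -11 + v \left(-1 - v\right)$ ($Z{\left(v,S \right)} = \left(-1 - v\right) v - 11 = v \left(-1 - v\right) - 11 = -11 + v \left(-1 - v\right)$)
$E = - \frac{23}{190}$ ($E = \frac{\left(-11 - 3 \left(1 + 3\right)\right) \frac{1}{38}}{5} = \frac{\left(-11 - 3 \cdot 4\right) \frac{1}{38}}{5} = \frac{\left(-11 - 12\right) \frac{1}{38}}{5} = \frac{\left(-23\right) \frac{1}{38}}{5} = \frac{1}{5} \left(- \frac{23}{38}\right) = - \frac{23}{190} \approx -0.12105$)
$E m{\left(12,-24 \right)} = - \frac{23 \left(- \frac{9}{5} + \frac{1}{5} \left(-24\right)\right)}{190} = - \frac{23 \left(- \frac{9}{5} - \frac{24}{5}\right)}{190} = \left(- \frac{23}{190}\right) \left(- \frac{33}{5}\right) = \frac{759}{950}$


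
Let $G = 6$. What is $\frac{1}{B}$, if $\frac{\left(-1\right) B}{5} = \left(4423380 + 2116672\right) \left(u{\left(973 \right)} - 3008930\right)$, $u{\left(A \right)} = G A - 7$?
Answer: $\frac{1}{98202118105740} \approx 1.0183 \cdot 10^{-14}$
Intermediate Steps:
$u{\left(A \right)} = -7 + 6 A$ ($u{\left(A \right)} = 6 A - 7 = -7 + 6 A$)
$B = 98202118105740$ ($B = - 5 \left(4423380 + 2116672\right) \left(\left(-7 + 6 \cdot 973\right) - 3008930\right) = - 5 \cdot 6540052 \left(\left(-7 + 5838\right) - 3008930\right) = - 5 \cdot 6540052 \left(5831 - 3008930\right) = - 5 \cdot 6540052 \left(-3003099\right) = \left(-5\right) \left(-19640423621148\right) = 98202118105740$)
$\frac{1}{B} = \frac{1}{98202118105740}$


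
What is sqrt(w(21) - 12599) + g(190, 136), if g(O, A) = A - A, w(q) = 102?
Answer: I*sqrt(12497) ≈ 111.79*I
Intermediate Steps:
g(O, A) = 0
sqrt(w(21) - 12599) + g(190, 136) = sqrt(102 - 12599) + 0 = sqrt(-12497) + 0 = I*sqrt(12497) + 0 = I*sqrt(12497)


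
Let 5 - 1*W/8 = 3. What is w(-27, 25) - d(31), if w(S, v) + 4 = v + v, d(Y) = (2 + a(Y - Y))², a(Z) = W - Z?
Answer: -278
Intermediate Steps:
W = 16 (W = 40 - 8*3 = 40 - 24 = 16)
a(Z) = 16 - Z
d(Y) = 324 (d(Y) = (2 + (16 - (Y - Y)))² = (2 + (16 - 1*0))² = (2 + (16 + 0))² = (2 + 16)² = 18² = 324)
w(S, v) = -4 + 2*v (w(S, v) = -4 + (v + v) = -4 + 2*v)
w(-27, 25) - d(31) = (-4 + 2*25) - 1*324 = (-4 + 50) - 324 = 46 - 324 = -278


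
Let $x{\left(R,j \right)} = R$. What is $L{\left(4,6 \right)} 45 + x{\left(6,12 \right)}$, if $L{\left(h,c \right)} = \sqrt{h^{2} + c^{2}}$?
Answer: $6 + 90 \sqrt{13} \approx 330.5$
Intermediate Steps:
$L{\left(h,c \right)} = \sqrt{c^{2} + h^{2}}$
$L{\left(4,6 \right)} 45 + x{\left(6,12 \right)} = \sqrt{6^{2} + 4^{2}} \cdot 45 + 6 = \sqrt{36 + 16} \cdot 45 + 6 = \sqrt{52} \cdot 45 + 6 = 2 \sqrt{13} \cdot 45 + 6 = 90 \sqrt{13} + 6 = 6 + 90 \sqrt{13}$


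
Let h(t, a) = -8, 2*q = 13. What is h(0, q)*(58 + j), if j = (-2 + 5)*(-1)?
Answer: -440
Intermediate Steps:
q = 13/2 (q = (1/2)*13 = 13/2 ≈ 6.5000)
j = -3 (j = 3*(-1) = -3)
h(0, q)*(58 + j) = -8*(58 - 3) = -8*55 = -440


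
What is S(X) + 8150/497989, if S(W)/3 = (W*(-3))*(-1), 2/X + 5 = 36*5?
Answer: 10390052/87148075 ≈ 0.11922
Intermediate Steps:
X = 2/175 (X = 2/(-5 + 36*5) = 2/(-5 + 180) = 2/175 ≈ 0.011429)
S(W) = 9*W (S(W) = 3*((W*(-3))*(-1)) = 3*(-3*W*(-1)) = 3*(3*W) = 9*W)
S(X) + 8150/497989 = 9*(2/175) + 8150/497989 = 18/175 + 8150*(1/497989) = 18/175 + 8150/497989 = 10390052/87148075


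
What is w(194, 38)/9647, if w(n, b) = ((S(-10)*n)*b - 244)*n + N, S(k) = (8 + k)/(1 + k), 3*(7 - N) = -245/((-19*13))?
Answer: 601289890/21445281 ≈ 28.038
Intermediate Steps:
N = 4942/741 (N = 7 - (-245)/(3*((-19*13))) = 7 - (-245)/(3*(-247)) = 7 - (-245)*(-1)/(3*247) = 7 - 1/3*245/247 = 7 - 245/741 = 4942/741 ≈ 6.6694)
S(k) = (8 + k)/(1 + k)
w(n, b) = 4942/741 + n*(-244 + 2*b*n/9) (w(n, b) = ((((8 - 10)/(1 - 10))*n)*b - 244)*n + 4942/741 = (((-2/(-9))*n)*b - 244)*n + 4942/741 = (((-1/9*(-2))*n)*b - 244)*n + 4942/741 = ((2*n/9)*b - 244)*n + 4942/741 = (2*b*n/9 - 244)*n + 4942/741 = (-244 + 2*b*n/9)*n + 4942/741 = n*(-244 + 2*b*n/9) + 4942/741 = 4942/741 + n*(-244 + 2*b*n/9))
w(194, 38)/9647 = (4942/741 - 244*194 + (2/9)*38*194**2)/9647 = (4942/741 - 47336 + (2/9)*38*37636)*(1/9647) = (4942/741 - 47336 + 2860336/9)*(1/9647) = (601289890/2223)*(1/9647) = 601289890/21445281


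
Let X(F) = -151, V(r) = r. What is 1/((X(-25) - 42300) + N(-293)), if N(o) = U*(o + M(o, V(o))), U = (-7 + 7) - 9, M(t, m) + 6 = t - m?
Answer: -1/39760 ≈ -2.5151e-5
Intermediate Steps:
M(t, m) = -6 + t - m (M(t, m) = -6 + (t - m) = -6 + t - m)
U = -9 (U = 0 - 9 = -9)
N(o) = 54 - 9*o (N(o) = -9*(o + (-6 + o - o)) = -9*(o - 6) = -9*(-6 + o) = 54 - 9*o)
1/((X(-25) - 42300) + N(-293)) = 1/((-151 - 42300) + (54 - 9*(-293))) = 1/(-42451 + (54 + 2637)) = 1/(-42451 + 2691) = 1/(-39760) = -1/39760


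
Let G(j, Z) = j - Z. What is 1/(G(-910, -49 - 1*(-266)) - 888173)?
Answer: -1/889300 ≈ -1.1245e-6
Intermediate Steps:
1/(G(-910, -49 - 1*(-266)) - 888173) = 1/((-910 - (-49 - 1*(-266))) - 888173) = 1/((-910 - (-49 + 266)) - 888173) = 1/((-910 - 1*217) - 888173) = 1/((-910 - 217) - 888173) = 1/(-1127 - 888173) = 1/(-889300) = -1/889300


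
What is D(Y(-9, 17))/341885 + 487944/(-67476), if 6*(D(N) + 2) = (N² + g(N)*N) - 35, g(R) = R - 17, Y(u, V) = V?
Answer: -41704503227/5767258065 ≈ -7.2313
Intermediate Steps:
g(R) = -17 + R
D(N) = -47/6 + N²/6 + N*(-17 + N)/6 (D(N) = -2 + ((N² + (-17 + N)*N) - 35)/6 = -2 + ((N² + N*(-17 + N)) - 35)/6 = -2 + (-35 + N² + N*(-17 + N))/6 = -2 + (-35/6 + N²/6 + N*(-17 + N)/6) = -47/6 + N²/6 + N*(-17 + N)/6)
D(Y(-9, 17))/341885 + 487944/(-67476) = (-47/6 + (⅙)*17² + (⅙)*17*(-17 + 17))/341885 + 487944/(-67476) = (-47/6 + (⅙)*289 + (⅙)*17*0)*(1/341885) + 487944*(-1/67476) = (-47/6 + 289/6 + 0)*(1/341885) - 40662/5623 = (121/3)*(1/341885) - 40662/5623 = 121/1025655 - 40662/5623 = -41704503227/5767258065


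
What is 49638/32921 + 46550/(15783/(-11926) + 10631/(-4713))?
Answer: -2460744675451962/189221052251 ≈ -13005.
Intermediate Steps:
49638/32921 + 46550/(15783/(-11926) + 10631/(-4713)) = 49638*(1/32921) + 46550/(15783*(-1/11926) + 10631*(-1/4713)) = 49638/32921 + 46550/(-15783/11926 - 10631/4713) = 49638/32921 + 46550/(-201170585/56207238) = 49638/32921 + 46550*(-56207238/201170585) = 49638/32921 - 74755626540/5747731 = -2460744675451962/189221052251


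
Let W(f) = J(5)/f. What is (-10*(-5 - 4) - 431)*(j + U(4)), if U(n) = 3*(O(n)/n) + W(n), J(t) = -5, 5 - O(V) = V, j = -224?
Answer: 153109/2 ≈ 76555.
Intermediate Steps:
O(V) = 5 - V
W(f) = -5/f
U(n) = -5/n + 3*(5 - n)/n (U(n) = 3*((5 - n)/n) - 5/n = 3*(5 - n)/n - 5/n = -5/n + 3*(5 - n)/n)
(-10*(-5 - 4) - 431)*(j + U(4)) = (-10*(-5 - 4) - 431)*(-224 + (-3 + 10/4)) = (-10*(-9) - 431)*(-224 + (-3 + 10*(¼))) = (90 - 431)*(-224 + (-3 + 5/2)) = -341*(-224 - ½) = -341*(-449/2) = 153109/2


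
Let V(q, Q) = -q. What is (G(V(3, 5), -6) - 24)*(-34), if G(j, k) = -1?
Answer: 850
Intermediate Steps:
(G(V(3, 5), -6) - 24)*(-34) = (-1 - 24)*(-34) = -25*(-34) = 850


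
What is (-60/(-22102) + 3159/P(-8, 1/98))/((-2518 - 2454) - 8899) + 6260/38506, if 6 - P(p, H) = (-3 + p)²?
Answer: 4296017311129/26107317422615 ≈ 0.16455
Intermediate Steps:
P(p, H) = 6 - (-3 + p)²
(-60/(-22102) + 3159/P(-8, 1/98))/((-2518 - 2454) - 8899) + 6260/38506 = (-60/(-22102) + 3159/(6 - (-3 - 8)²))/((-2518 - 2454) - 8899) + 6260/38506 = (-60*(-1/22102) + 3159/(6 - 1*(-11)²))/(-4972 - 8899) + 6260*(1/38506) = (30/11051 + 3159/(6 - 1*121))/(-13871) + 3130/19253 = (30/11051 + 3159/(6 - 121))*(-1/13871) + 3130/19253 = (30/11051 + 3159/(-115))*(-1/13871) + 3130/19253 = (30/11051 + 3159*(-1/115))*(-1/13871) + 3130/19253 = (30/11051 - 3159/115)*(-1/13871) + 3130/19253 = -34906659/1270865*(-1/13871) + 3130/19253 = 34906659/17628168415 + 3130/19253 = 4296017311129/26107317422615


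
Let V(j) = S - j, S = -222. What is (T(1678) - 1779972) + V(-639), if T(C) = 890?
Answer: -1778665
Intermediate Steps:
V(j) = -222 - j
(T(1678) - 1779972) + V(-639) = (890 - 1779972) + (-222 - 1*(-639)) = -1779082 + (-222 + 639) = -1779082 + 417 = -1778665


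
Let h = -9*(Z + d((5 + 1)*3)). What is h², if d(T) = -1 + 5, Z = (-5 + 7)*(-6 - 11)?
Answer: 72900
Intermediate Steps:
Z = -34 (Z = 2*(-17) = -34)
d(T) = 4
h = 270 (h = -9*(-34 + 4) = -9*(-30) = 270)
h² = 270² = 72900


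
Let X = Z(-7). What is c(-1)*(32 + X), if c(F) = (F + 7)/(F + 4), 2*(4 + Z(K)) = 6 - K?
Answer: 69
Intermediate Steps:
Z(K) = -1 - K/2 (Z(K) = -4 + (6 - K)/2 = -4 + (3 - K/2) = -1 - K/2)
X = 5/2 (X = -1 - ½*(-7) = -1 + 7/2 = 5/2 ≈ 2.5000)
c(F) = (7 + F)/(4 + F)
c(-1)*(32 + X) = ((7 - 1)/(4 - 1))*(32 + 5/2) = (6/3)*(69/2) = ((⅓)*6)*(69/2) = 2*(69/2) = 69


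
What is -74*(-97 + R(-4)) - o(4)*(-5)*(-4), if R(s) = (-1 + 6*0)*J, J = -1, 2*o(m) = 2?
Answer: 7084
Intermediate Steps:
o(m) = 1 (o(m) = (1/2)*2 = 1)
R(s) = 1 (R(s) = (-1 + 6*0)*(-1) = (-1 + 0)*(-1) = -1*(-1) = 1)
-74*(-97 + R(-4)) - o(4)*(-5)*(-4) = -74*(-97 + 1) - 1*(-5)*(-4) = -74*(-96) - (-5)*(-4) = 7104 - 1*20 = 7104 - 20 = 7084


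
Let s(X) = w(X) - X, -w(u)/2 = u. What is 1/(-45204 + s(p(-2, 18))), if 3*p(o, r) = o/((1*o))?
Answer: -1/45205 ≈ -2.2121e-5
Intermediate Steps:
w(u) = -2*u
p(o, r) = ⅓ (p(o, r) = (o/((1*o)))/3 = (o/o)/3 = (⅓)*1 = ⅓)
s(X) = -3*X (s(X) = -2*X - X = -3*X)
1/(-45204 + s(p(-2, 18))) = 1/(-45204 - 3*⅓) = 1/(-45204 - 1) = 1/(-45205) = -1/45205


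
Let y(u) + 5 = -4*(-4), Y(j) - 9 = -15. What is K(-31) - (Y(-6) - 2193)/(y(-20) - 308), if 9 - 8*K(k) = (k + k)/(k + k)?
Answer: -634/99 ≈ -6.4040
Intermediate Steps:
Y(j) = -6 (Y(j) = 9 - 15 = -6)
y(u) = 11 (y(u) = -5 - 4*(-4) = -5 + 16 = 11)
K(k) = 1 (K(k) = 9/8 - (k + k)/(8*(k + k)) = 9/8 - 2*k/(8*(2*k)) = 9/8 - 2*k*1/(2*k)/8 = 9/8 - ⅛*1 = 9/8 - ⅛ = 1)
K(-31) - (Y(-6) - 2193)/(y(-20) - 308) = 1 - (-6 - 2193)/(11 - 308) = 1 - (-2199)/(-297) = 1 - (-2199)*(-1)/297 = 1 - 1*733/99 = 1 - 733/99 = -634/99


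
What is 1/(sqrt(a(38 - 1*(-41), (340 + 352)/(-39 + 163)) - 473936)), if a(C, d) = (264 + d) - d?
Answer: -I*sqrt(118418)/236836 ≈ -0.001453*I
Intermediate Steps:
a(C, d) = 264
1/(sqrt(a(38 - 1*(-41), (340 + 352)/(-39 + 163)) - 473936)) = 1/(sqrt(264 - 473936)) = 1/(sqrt(-473672)) = 1/(2*I*sqrt(118418)) = -I*sqrt(118418)/236836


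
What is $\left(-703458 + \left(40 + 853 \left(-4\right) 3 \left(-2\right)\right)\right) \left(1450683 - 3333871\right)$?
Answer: $1286115711848$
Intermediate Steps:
$\left(-703458 + \left(40 + 853 \left(-4\right) 3 \left(-2\right)\right)\right) \left(1450683 - 3333871\right) = \left(-703458 + \left(40 + 853 \left(\left(-12\right) \left(-2\right)\right)\right)\right) \left(-1883188\right) = \left(-703458 + \left(40 + 853 \cdot 24\right)\right) \left(-1883188\right) = \left(-703458 + \left(40 + 20472\right)\right) \left(-1883188\right) = \left(-703458 + 20512\right) \left(-1883188\right) = \left(-682946\right) \left(-1883188\right) = 1286115711848$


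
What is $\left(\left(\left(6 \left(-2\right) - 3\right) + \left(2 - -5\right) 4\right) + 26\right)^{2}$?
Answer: $1521$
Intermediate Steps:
$\left(\left(\left(6 \left(-2\right) - 3\right) + \left(2 - -5\right) 4\right) + 26\right)^{2} = \left(\left(\left(-12 - 3\right) + \left(2 + 5\right) 4\right) + 26\right)^{2} = \left(\left(-15 + 7 \cdot 4\right) + 26\right)^{2} = \left(\left(-15 + 28\right) + 26\right)^{2} = \left(13 + 26\right)^{2} = 39^{2} = 1521$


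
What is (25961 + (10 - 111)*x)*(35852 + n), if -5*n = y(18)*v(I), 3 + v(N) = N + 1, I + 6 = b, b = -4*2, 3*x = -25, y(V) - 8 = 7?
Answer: 2886647200/3 ≈ 9.6222e+8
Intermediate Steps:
y(V) = 15 (y(V) = 8 + 7 = 15)
x = -25/3 (x = (⅓)*(-25) = -25/3 ≈ -8.3333)
b = -8
I = -14 (I = -6 - 8 = -14)
v(N) = -2 + N (v(N) = -3 + (N + 1) = -3 + (1 + N) = -2 + N)
n = 48 (n = -3*(-2 - 14) = -3*(-16) = -⅕*(-240) = 48)
(25961 + (10 - 111)*x)*(35852 + n) = (25961 + (10 - 111)*(-25/3))*(35852 + 48) = (25961 - 101*(-25/3))*35900 = (25961 + 2525/3)*35900 = (80408/3)*35900 = 2886647200/3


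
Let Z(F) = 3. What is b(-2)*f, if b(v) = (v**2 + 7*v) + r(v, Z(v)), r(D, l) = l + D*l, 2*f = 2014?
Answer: -13091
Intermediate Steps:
f = 1007 (f = (1/2)*2014 = 1007)
b(v) = 3 + v**2 + 10*v (b(v) = (v**2 + 7*v) + 3*(1 + v) = (v**2 + 7*v) + (3 + 3*v) = 3 + v**2 + 10*v)
b(-2)*f = (3 + (-2)**2 + 10*(-2))*1007 = (3 + 4 - 20)*1007 = -13*1007 = -13091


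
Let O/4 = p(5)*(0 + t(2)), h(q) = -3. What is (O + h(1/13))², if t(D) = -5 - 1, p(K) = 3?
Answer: 5625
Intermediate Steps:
t(D) = -6
O = -72 (O = 4*(3*(0 - 6)) = 4*(3*(-6)) = 4*(-18) = -72)
(O + h(1/13))² = (-72 - 3)² = (-75)² = 5625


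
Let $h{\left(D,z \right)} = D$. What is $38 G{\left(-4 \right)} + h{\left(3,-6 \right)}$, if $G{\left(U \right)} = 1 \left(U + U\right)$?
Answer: $-301$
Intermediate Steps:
$G{\left(U \right)} = 2 U$ ($G{\left(U \right)} = 1 \cdot 2 U = 2 U$)
$38 G{\left(-4 \right)} + h{\left(3,-6 \right)} = 38 \cdot 2 \left(-4\right) + 3 = 38 \left(-8\right) + 3 = -304 + 3 = -301$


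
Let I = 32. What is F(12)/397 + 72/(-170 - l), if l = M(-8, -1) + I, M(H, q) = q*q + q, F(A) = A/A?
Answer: -14191/40097 ≈ -0.35392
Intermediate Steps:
F(A) = 1
M(H, q) = q + q² (M(H, q) = q² + q = q + q²)
l = 32 (l = -(1 - 1) + 32 = -1*0 + 32 = 0 + 32 = 32)
F(12)/397 + 72/(-170 - l) = 1/397 + 72/(-170 - 1*32) = 1*(1/397) + 72/(-170 - 32) = 1/397 + 72/(-202) = 1/397 + 72*(-1/202) = 1/397 - 36/101 = -14191/40097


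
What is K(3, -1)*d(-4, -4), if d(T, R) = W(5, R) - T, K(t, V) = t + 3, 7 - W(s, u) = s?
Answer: 36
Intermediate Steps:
W(s, u) = 7 - s
K(t, V) = 3 + t
d(T, R) = 2 - T (d(T, R) = (7 - 1*5) - T = (7 - 5) - T = 2 - T)
K(3, -1)*d(-4, -4) = (3 + 3)*(2 - 1*(-4)) = 6*(2 + 4) = 6*6 = 36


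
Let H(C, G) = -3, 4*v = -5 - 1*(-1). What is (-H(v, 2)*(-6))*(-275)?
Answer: 4950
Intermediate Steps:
v = -1 (v = (-5 - 1*(-1))/4 = (-5 + 1)/4 = (1/4)*(-4) = -1)
(-H(v, 2)*(-6))*(-275) = (-1*(-3)*(-6))*(-275) = (3*(-6))*(-275) = -18*(-275) = 4950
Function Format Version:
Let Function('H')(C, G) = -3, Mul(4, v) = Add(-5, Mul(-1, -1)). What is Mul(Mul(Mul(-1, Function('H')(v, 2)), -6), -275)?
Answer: 4950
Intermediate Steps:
v = -1 (v = Mul(Rational(1, 4), Add(-5, Mul(-1, -1))) = Mul(Rational(1, 4), Add(-5, 1)) = Mul(Rational(1, 4), -4) = -1)
Mul(Mul(Mul(-1, Function('H')(v, 2)), -6), -275) = Mul(Mul(Mul(-1, -3), -6), -275) = Mul(Mul(3, -6), -275) = Mul(-18, -275) = 4950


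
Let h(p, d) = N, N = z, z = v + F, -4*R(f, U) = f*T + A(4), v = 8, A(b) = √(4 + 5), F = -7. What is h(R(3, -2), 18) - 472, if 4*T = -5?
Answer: -471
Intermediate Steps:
T = -5/4 (T = (¼)*(-5) = -5/4 ≈ -1.2500)
A(b) = 3 (A(b) = √9 = 3)
R(f, U) = -¾ + 5*f/16 (R(f, U) = -(f*(-5/4) + 3)/4 = -(-5*f/4 + 3)/4 = -(3 - 5*f/4)/4 = -¾ + 5*f/16)
z = 1 (z = 8 - 7 = 1)
N = 1
h(p, d) = 1
h(R(3, -2), 18) - 472 = 1 - 472 = -471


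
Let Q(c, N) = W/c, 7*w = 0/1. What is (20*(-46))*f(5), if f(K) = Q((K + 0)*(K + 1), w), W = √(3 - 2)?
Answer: -92/3 ≈ -30.667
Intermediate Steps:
w = 0 (w = (0/1)/7 = (0*1)/7 = (⅐)*0 = 0)
W = 1 (W = √1 = 1)
Q(c, N) = 1/c
f(K) = 1/(K*(1 + K)) (f(K) = 1/((K + 0)*(K + 1)) = 1/(K*(1 + K)))
(20*(-46))*f(5) = (20*(-46))*(1/(5*(1 + 5))) = -184/6 = -920*1/30 = -92/3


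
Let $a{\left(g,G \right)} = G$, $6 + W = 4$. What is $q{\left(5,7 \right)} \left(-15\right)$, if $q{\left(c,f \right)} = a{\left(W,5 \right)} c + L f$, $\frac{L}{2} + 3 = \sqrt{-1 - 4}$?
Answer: $255 - 210 i \sqrt{5} \approx 255.0 - 469.57 i$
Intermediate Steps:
$W = -2$ ($W = -6 + 4 = -2$)
$L = -6 + 2 i \sqrt{5}$ ($L = -6 + 2 \sqrt{-1 - 4} = -6 + 2 \sqrt{-5} = -6 + 2 i \sqrt{5} \approx -6.0 + 4.4721 i$)
$q{\left(c,f \right)} = 5 c + f \left(-6 + 2 i \sqrt{5}\right)$ ($q{\left(c,f \right)} = 5 c + \left(-6 + 2 i \sqrt{5}\right) f = 5 c + f \left(-6 + 2 i \sqrt{5}\right)$)
$q{\left(5,7 \right)} \left(-15\right) = \left(5 \cdot 5 - 14 \left(3 - i \sqrt{5}\right)\right) \left(-15\right) = \left(25 - \left(42 - 14 i \sqrt{5}\right)\right) \left(-15\right) = \left(-17 + 14 i \sqrt{5}\right) \left(-15\right) = 255 - 210 i \sqrt{5}$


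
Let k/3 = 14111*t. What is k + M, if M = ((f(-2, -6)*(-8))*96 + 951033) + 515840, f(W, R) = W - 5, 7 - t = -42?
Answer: 3546566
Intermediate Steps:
t = 49 (t = 7 - 1*(-42) = 7 + 42 = 49)
f(W, R) = -5 + W
k = 2074317 (k = 3*(14111*49) = 3*691439 = 2074317)
M = 1472249 (M = (((-5 - 2)*(-8))*96 + 951033) + 515840 = (-7*(-8)*96 + 951033) + 515840 = (56*96 + 951033) + 515840 = (5376 + 951033) + 515840 = 956409 + 515840 = 1472249)
k + M = 2074317 + 1472249 = 3546566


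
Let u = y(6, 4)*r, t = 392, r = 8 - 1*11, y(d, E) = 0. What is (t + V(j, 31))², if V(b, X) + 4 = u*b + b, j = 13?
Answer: 160801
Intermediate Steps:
r = -3 (r = 8 - 11 = -3)
u = 0 (u = 0*(-3) = 0)
V(b, X) = -4 + b (V(b, X) = -4 + (0*b + b) = -4 + (0 + b) = -4 + b)
(t + V(j, 31))² = (392 + (-4 + 13))² = (392 + 9)² = 401² = 160801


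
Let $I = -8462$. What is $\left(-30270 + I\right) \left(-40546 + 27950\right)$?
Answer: $487868272$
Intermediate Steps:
$\left(-30270 + I\right) \left(-40546 + 27950\right) = \left(-30270 - 8462\right) \left(-40546 + 27950\right) = \left(-38732\right) \left(-12596\right) = 487868272$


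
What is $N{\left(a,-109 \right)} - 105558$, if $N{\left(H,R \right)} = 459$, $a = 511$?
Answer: $-105099$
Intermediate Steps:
$N{\left(a,-109 \right)} - 105558 = 459 - 105558 = -105099$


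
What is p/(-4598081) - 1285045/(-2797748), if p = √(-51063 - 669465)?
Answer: 1285045/2797748 - 4*I*√45033/4598081 ≈ 0.45931 - 0.00018461*I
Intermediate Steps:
p = 4*I*√45033 (p = √(-720528) = 4*I*√45033 ≈ 848.84*I)
p/(-4598081) - 1285045/(-2797748) = (4*I*√45033)/(-4598081) - 1285045/(-2797748) = (4*I*√45033)*(-1/4598081) - 1285045*(-1/2797748) = -4*I*√45033/4598081 + 1285045/2797748 = 1285045/2797748 - 4*I*√45033/4598081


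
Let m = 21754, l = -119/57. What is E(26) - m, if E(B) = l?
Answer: -1240097/57 ≈ -21756.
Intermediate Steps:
l = -119/57 (l = -119*1/57 = -119/57 ≈ -2.0877)
E(B) = -119/57
E(26) - m = -119/57 - 1*21754 = -119/57 - 21754 = -1240097/57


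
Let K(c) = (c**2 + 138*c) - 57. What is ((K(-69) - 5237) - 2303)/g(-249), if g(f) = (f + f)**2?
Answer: -6179/124002 ≈ -0.049830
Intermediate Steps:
K(c) = -57 + c**2 + 138*c
g(f) = 4*f**2 (g(f) = (2*f)**2 = 4*f**2)
((K(-69) - 5237) - 2303)/g(-249) = (((-57 + (-69)**2 + 138*(-69)) - 5237) - 2303)/((4*(-249)**2)) = (((-57 + 4761 - 9522) - 5237) - 2303)/((4*62001)) = ((-4818 - 5237) - 2303)/248004 = (-10055 - 2303)*(1/248004) = -12358*1/248004 = -6179/124002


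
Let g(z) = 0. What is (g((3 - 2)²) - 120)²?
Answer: 14400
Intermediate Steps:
(g((3 - 2)²) - 120)² = (0 - 120)² = (-120)² = 14400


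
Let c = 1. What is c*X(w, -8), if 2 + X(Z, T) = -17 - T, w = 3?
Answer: -11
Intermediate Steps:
X(Z, T) = -19 - T (X(Z, T) = -2 + (-17 - T) = -19 - T)
c*X(w, -8) = 1*(-19 - 1*(-8)) = 1*(-19 + 8) = 1*(-11) = -11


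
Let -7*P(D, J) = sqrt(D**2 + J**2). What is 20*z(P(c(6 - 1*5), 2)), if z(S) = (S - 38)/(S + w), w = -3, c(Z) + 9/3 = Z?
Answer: 111560/433 - 9800*sqrt(2)/433 ≈ 225.64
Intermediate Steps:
c(Z) = -3 + Z
P(D, J) = -sqrt(D**2 + J**2)/7
z(S) = (-38 + S)/(-3 + S) (z(S) = (S - 38)/(S - 3) = (-38 + S)/(-3 + S))
20*z(P(c(6 - 1*5), 2)) = 20*((-38 - sqrt((-3 + (6 - 1*5))**2 + 2**2)/7)/(-3 - sqrt((-3 + (6 - 1*5))**2 + 2**2)/7)) = 20*((-38 - sqrt((-3 + (6 - 5))**2 + 4)/7)/(-3 - sqrt((-3 + (6 - 5))**2 + 4)/7)) = 20*((-38 - sqrt((-3 + 1)**2 + 4)/7)/(-3 - sqrt((-3 + 1)**2 + 4)/7)) = 20*((-38 - sqrt((-2)**2 + 4)/7)/(-3 - sqrt((-2)**2 + 4)/7)) = 20*((-38 - sqrt(4 + 4)/7)/(-3 - sqrt(4 + 4)/7)) = 20*((-38 - 2*sqrt(2)/7)/(-3 - 2*sqrt(2)/7)) = 20*(-38 - 2*sqrt(2)/7)/(-3 - 2*sqrt(2)/7)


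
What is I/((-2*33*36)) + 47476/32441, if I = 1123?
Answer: 76371733/77079816 ≈ 0.99081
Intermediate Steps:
I/((-2*33*36)) + 47476/32441 = 1123/((-2*33*36)) + 47476/32441 = 1123/((-66*36)) + 47476*(1/32441) = 1123/(-2376) + 47476/32441 = 1123*(-1/2376) + 47476/32441 = -1123/2376 + 47476/32441 = 76371733/77079816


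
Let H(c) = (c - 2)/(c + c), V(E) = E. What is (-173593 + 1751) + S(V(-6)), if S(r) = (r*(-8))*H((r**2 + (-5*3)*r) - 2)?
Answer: -5326370/31 ≈ -1.7182e+5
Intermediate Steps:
H(c) = (-2 + c)/(2*c) (H(c) = (-2 + c)/((2*c)) = (-2 + c)*(1/(2*c)) = (-2 + c)/(2*c))
S(r) = -4*r*(-4 + r**2 - 15*r)/(-2 + r**2 - 15*r) (S(r) = (r*(-8))*((-2 + ((r**2 + (-5*3)*r) - 2))/(2*((r**2 + (-5*3)*r) - 2))) = (-8*r)*((-2 + ((r**2 - 15*r) - 2))/(2*((r**2 - 15*r) - 2))) = (-8*r)*((-2 + (-2 + r**2 - 15*r))/(2*(-2 + r**2 - 15*r))) = (-8*r)*((-4 + r**2 - 15*r)/(2*(-2 + r**2 - 15*r))) = -4*r*(-4 + r**2 - 15*r)/(-2 + r**2 - 15*r))
(-173593 + 1751) + S(V(-6)) = (-173593 + 1751) + 4*(-6)*(4 - 1*(-6)**2 + 15*(-6))/(-2 + (-6)**2 - 15*(-6)) = -171842 + 4*(-6)*(4 - 1*36 - 90)/(-2 + 36 + 90) = -171842 + 4*(-6)*(4 - 36 - 90)/124 = -171842 + 4*(-6)*(1/124)*(-122) = -171842 + 732/31 = -5326370/31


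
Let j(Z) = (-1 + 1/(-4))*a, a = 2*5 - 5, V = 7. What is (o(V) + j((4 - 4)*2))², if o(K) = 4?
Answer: 81/16 ≈ 5.0625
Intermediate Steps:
a = 5 (a = 10 - 5 = 5)
j(Z) = -25/4 (j(Z) = (-1 + 1/(-4))*5 = (-1 - ¼)*5 = -5/4*5 = -25/4)
(o(V) + j((4 - 4)*2))² = (4 - 25/4)² = (-9/4)² = 81/16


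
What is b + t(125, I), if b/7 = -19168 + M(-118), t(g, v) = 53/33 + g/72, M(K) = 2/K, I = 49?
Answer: -6269625499/46728 ≈ -1.3417e+5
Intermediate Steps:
t(g, v) = 53/33 + g/72 (t(g, v) = 53*(1/33) + g*(1/72) = 53/33 + g/72)
b = -7916391/59 (b = 7*(-19168 + 2/(-118)) = 7*(-19168 + 2*(-1/118)) = 7*(-19168 - 1/59) = 7*(-1130913/59) = -7916391/59 ≈ -1.3418e+5)
b + t(125, I) = -7916391/59 + (53/33 + (1/72)*125) = -7916391/59 + (53/33 + 125/72) = -7916391/59 + 2647/792 = -6269625499/46728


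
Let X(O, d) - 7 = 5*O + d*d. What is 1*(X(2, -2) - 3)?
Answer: 18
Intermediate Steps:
X(O, d) = 7 + d² + 5*O (X(O, d) = 7 + (5*O + d*d) = 7 + (5*O + d²) = 7 + (d² + 5*O) = 7 + d² + 5*O)
1*(X(2, -2) - 3) = 1*((7 + (-2)² + 5*2) - 3) = 1*((7 + 4 + 10) - 3) = 1*(21 - 3) = 1*18 = 18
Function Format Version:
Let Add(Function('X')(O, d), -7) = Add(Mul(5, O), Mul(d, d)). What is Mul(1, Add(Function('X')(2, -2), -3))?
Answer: 18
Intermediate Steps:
Function('X')(O, d) = Add(7, Pow(d, 2), Mul(5, O)) (Function('X')(O, d) = Add(7, Add(Mul(5, O), Mul(d, d))) = Add(7, Add(Mul(5, O), Pow(d, 2))) = Add(7, Add(Pow(d, 2), Mul(5, O))) = Add(7, Pow(d, 2), Mul(5, O)))
Mul(1, Add(Function('X')(2, -2), -3)) = Mul(1, Add(Add(7, Pow(-2, 2), Mul(5, 2)), -3)) = Mul(1, Add(Add(7, 4, 10), -3)) = Mul(1, Add(21, -3)) = Mul(1, 18) = 18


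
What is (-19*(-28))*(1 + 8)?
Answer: 4788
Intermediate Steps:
(-19*(-28))*(1 + 8) = 532*9 = 4788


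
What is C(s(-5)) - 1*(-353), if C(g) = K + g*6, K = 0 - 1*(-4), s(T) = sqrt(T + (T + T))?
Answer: 357 + 6*I*sqrt(15) ≈ 357.0 + 23.238*I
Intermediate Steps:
s(T) = sqrt(3)*sqrt(T) (s(T) = sqrt(T + 2*T) = sqrt(3*T) = sqrt(3)*sqrt(T))
K = 4 (K = 0 + 4 = 4)
C(g) = 4 + 6*g (C(g) = 4 + g*6 = 4 + 6*g)
C(s(-5)) - 1*(-353) = (4 + 6*(sqrt(3)*sqrt(-5))) - 1*(-353) = (4 + 6*(sqrt(3)*(I*sqrt(5)))) + 353 = (4 + 6*(I*sqrt(15))) + 353 = (4 + 6*I*sqrt(15)) + 353 = 357 + 6*I*sqrt(15)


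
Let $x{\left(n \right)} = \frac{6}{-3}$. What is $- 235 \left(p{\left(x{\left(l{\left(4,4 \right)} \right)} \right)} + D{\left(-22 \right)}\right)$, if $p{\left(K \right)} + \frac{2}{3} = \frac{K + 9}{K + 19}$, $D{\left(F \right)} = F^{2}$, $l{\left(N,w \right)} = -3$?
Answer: $- \frac{5797685}{51} \approx -1.1368 \cdot 10^{5}$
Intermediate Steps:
$x{\left(n \right)} = -2$ ($x{\left(n \right)} = 6 \left(- \frac{1}{3}\right) = -2$)
$p{\left(K \right)} = - \frac{2}{3} + \frac{9 + K}{19 + K}$ ($p{\left(K \right)} = - \frac{2}{3} + \frac{K + 9}{K + 19} = - \frac{2}{3} + \frac{9 + K}{19 + K}$)
$- 235 \left(p{\left(x{\left(l{\left(4,4 \right)} \right)} \right)} + D{\left(-22 \right)}\right) = - 235 \left(\frac{-11 - 2}{3 \left(19 - 2\right)} + \left(-22\right)^{2}\right) = - 235 \left(\frac{1}{3} \cdot \frac{1}{17} \left(-13\right) + 484\right) = - 235 \left(- \frac{13}{51} + 484\right) = \left(-235\right) \frac{24671}{51} = - \frac{5797685}{51}$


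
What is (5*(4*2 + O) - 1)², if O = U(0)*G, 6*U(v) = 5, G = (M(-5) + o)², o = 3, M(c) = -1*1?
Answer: 27889/9 ≈ 3098.8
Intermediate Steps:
M(c) = -1
G = 4 (G = (-1 + 3)² = 2² = 4)
U(v) = ⅚ (U(v) = (⅙)*5 = ⅚)
O = 10/3 (O = (⅚)*4 = 10/3 ≈ 3.3333)
(5*(4*2 + O) - 1)² = (5*(4*2 + 10/3) - 1)² = (5*(8 + 10/3) - 1)² = (5*(34/3) - 1)² = (170/3 - 1)² = (167/3)² = 27889/9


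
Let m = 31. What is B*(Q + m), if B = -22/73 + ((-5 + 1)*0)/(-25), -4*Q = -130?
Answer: -1397/73 ≈ -19.137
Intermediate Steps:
Q = 65/2 (Q = -1/4*(-130) = 65/2 ≈ 32.500)
B = -22/73 (B = -22*1/73 - 4*0*(-1/25) = -22/73 + 0*(-1/25) = -22/73 + 0 = -22/73 ≈ -0.30137)
B*(Q + m) = -22*(65/2 + 31)/73 = -22/73*127/2 = -1397/73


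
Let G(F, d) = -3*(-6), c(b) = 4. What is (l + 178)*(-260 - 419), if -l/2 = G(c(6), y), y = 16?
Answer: -96418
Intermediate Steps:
G(F, d) = 18
l = -36 (l = -2*18 = -36)
(l + 178)*(-260 - 419) = (-36 + 178)*(-260 - 419) = 142*(-679) = -96418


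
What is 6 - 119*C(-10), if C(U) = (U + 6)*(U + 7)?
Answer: -1422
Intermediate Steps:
C(U) = (6 + U)*(7 + U)
6 - 119*C(-10) = 6 - 119*(42 + (-10)² + 13*(-10)) = 6 - 119*(42 + 100 - 130) = 6 - 119*12 = 6 - 1428 = -1422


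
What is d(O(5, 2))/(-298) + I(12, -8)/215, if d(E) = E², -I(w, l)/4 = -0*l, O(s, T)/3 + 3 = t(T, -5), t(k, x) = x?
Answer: -288/149 ≈ -1.9329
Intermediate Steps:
O(s, T) = -24 (O(s, T) = -9 + 3*(-5) = -9 - 15 = -24)
I(w, l) = 0 (I(w, l) = -(-4)*0*l = -(-4)*0 = -4*0 = 0)
d(O(5, 2))/(-298) + I(12, -8)/215 = (-24)²/(-298) + 0/215 = 576*(-1/298) + 0*(1/215) = -288/149 + 0 = -288/149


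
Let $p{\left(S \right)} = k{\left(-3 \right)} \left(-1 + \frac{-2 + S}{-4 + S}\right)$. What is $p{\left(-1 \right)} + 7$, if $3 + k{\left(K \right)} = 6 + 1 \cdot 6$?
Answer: $\frac{17}{5} \approx 3.4$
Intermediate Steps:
$k{\left(K \right)} = 9$ ($k{\left(K \right)} = -3 + \left(6 + 1 \cdot 6\right) = -3 + \left(6 + 6\right) = -3 + 12 = 9$)
$p{\left(S \right)} = -9 + \frac{9 \left(-2 + S\right)}{-4 + S}$ ($p{\left(S \right)} = 9 \left(-1 + \frac{-2 + S}{-4 + S}\right) = -9 + \frac{9 \left(-2 + S\right)}{-4 + S}$)
$p{\left(-1 \right)} + 7 = \frac{18}{-4 - 1} + 7 = \frac{18}{-5} + 7 = 18 \left(- \frac{1}{5}\right) + 7 = - \frac{18}{5} + 7 = \frac{17}{5}$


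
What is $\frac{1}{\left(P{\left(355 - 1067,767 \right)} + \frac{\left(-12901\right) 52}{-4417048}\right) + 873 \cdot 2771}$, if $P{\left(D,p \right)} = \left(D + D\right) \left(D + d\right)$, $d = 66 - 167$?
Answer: $\frac{1104262}{3949718968003} \approx 2.7958 \cdot 10^{-7}$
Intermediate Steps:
$d = -101$ ($d = 66 - 167 = -101$)
$P{\left(D,p \right)} = 2 D \left(-101 + D\right)$ ($P{\left(D,p \right)} = \left(D + D\right) \left(D - 101\right) = 2 D \left(-101 + D\right)$)
$\frac{1}{\left(P{\left(355 - 1067,767 \right)} + \frac{\left(-12901\right) 52}{-4417048}\right) + 873 \cdot 2771} = \frac{1}{\left(2 \left(355 - 1067\right) \left(-101 + \left(355 - 1067\right)\right) + \frac{\left(-12901\right) 52}{-4417048}\right) + 873 \cdot 2771} = \frac{1}{\left(2 \left(355 - 1067\right) \left(-101 + \left(355 - 1067\right)\right) - - \frac{167713}{1104262}\right) + 2419083} = \frac{1}{\left(2 \left(-712\right) \left(-101 - 712\right) + \frac{167713}{1104262}\right) + 2419083} = \frac{1}{\left(2 \left(-712\right) \left(-813\right) + \frac{167713}{1104262}\right) + 2419083} = \frac{1}{\left(1157712 + \frac{167713}{1104262}\right) + 2419083} = \frac{1}{\frac{1278417536257}{1104262} + 2419083} = \frac{1}{\frac{3949718968003}{1104262}} = \frac{1104262}{3949718968003}$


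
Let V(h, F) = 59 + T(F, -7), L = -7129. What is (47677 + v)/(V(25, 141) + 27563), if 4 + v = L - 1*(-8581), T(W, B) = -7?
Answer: 3275/1841 ≈ 1.7789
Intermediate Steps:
v = 1448 (v = -4 + (-7129 - 1*(-8581)) = -4 + (-7129 + 8581) = -4 + 1452 = 1448)
V(h, F) = 52 (V(h, F) = 59 - 7 = 52)
(47677 + v)/(V(25, 141) + 27563) = (47677 + 1448)/(52 + 27563) = 49125/27615 = 49125*(1/27615) = 3275/1841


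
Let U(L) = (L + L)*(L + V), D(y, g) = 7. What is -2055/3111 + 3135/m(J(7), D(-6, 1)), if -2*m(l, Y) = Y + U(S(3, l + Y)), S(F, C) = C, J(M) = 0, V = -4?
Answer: -6535555/50813 ≈ -128.62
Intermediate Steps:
U(L) = 2*L*(-4 + L) (U(L) = (L + L)*(L - 4) = (2*L)*(-4 + L) = 2*L*(-4 + L))
m(l, Y) = -Y/2 - (Y + l)*(-4 + Y + l) (m(l, Y) = -(Y + 2*(l + Y)*(-4 + (l + Y)))/2 = -(Y + 2*(Y + l)*(-4 + (Y + l)))/2 = -(Y + 2*(Y + l)*(-4 + Y + l))/2 = -Y/2 - (Y + l)*(-4 + Y + l))
-2055/3111 + 3135/m(J(7), D(-6, 1)) = -2055/3111 + 3135/(-1/2*7 - (7 + 0)*(-4 + 7 + 0)) = -2055*1/3111 + 3135/(-7/2 - 1*7*3) = -685/1037 + 3135/(-7/2 - 21) = -685/1037 + 3135/(-49/2) = -685/1037 + 3135*(-2/49) = -685/1037 - 6270/49 = -6535555/50813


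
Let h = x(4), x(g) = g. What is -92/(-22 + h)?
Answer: 46/9 ≈ 5.1111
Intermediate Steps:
h = 4
-92/(-22 + h) = -92/(-22 + 4) = -92/(-18) = -1/18*(-92) = 46/9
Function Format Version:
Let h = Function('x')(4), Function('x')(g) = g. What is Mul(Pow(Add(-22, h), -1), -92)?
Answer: Rational(46, 9) ≈ 5.1111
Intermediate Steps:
h = 4
Mul(Pow(Add(-22, h), -1), -92) = Mul(Pow(Add(-22, 4), -1), -92) = Mul(Pow(-18, -1), -92) = Mul(Rational(-1, 18), -92) = Rational(46, 9)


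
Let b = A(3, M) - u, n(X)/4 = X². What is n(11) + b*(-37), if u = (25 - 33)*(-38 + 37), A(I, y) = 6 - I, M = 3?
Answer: 669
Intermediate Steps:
u = 8 (u = -8*(-1) = 8)
n(X) = 4*X²
b = -5 (b = (6 - 1*3) - 1*8 = (6 - 3) - 8 = 3 - 8 = -5)
n(11) + b*(-37) = 4*11² - 5*(-37) = 4*121 + 185 = 484 + 185 = 669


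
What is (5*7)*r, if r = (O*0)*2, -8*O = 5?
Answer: 0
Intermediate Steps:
O = -5/8 (O = -⅛*5 = -5/8 ≈ -0.62500)
r = 0 (r = -5/8*0*2 = 0*2 = 0)
(5*7)*r = (5*7)*0 = 35*0 = 0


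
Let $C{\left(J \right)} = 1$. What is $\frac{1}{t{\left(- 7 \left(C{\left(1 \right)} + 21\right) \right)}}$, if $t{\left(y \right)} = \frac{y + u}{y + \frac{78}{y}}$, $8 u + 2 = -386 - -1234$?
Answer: $\frac{47588}{14861} \approx 3.2022$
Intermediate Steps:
$u = \frac{423}{4}$ ($u = - \frac{1}{4} + \frac{-386 - -1234}{8} = - \frac{1}{4} + \frac{-386 + 1234}{8} = - \frac{1}{4} + \frac{1}{8} \cdot 848 = - \frac{1}{4} + 106 = \frac{423}{4} \approx 105.75$)
$t{\left(y \right)} = \frac{\frac{423}{4} + y}{y + \frac{78}{y}}$ ($t{\left(y \right)} = \frac{y + \frac{423}{4}}{y + \frac{78}{y}} = \frac{\frac{423}{4} + y}{y + \frac{78}{y}}$)
$\frac{1}{t{\left(- 7 \left(C{\left(1 \right)} + 21\right) \right)}} = \frac{1}{\frac{1}{4} \left(- 7 \left(1 + 21\right)\right) \frac{1}{78 + \left(- 7 \left(1 + 21\right)\right)^{2}} \left(423 + 4 \left(- 7 \left(1 + 21\right)\right)\right)} = \frac{1}{\frac{1}{4} \left(\left(-7\right) 22\right) \frac{1}{78 + \left(\left(-7\right) 22\right)^{2}} \left(423 + 4 \left(\left(-7\right) 22\right)\right)} = \frac{1}{\frac{1}{4} \left(-154\right) \frac{1}{78 + \left(-154\right)^{2}} \left(423 + 4 \left(-154\right)\right)} = \frac{1}{\frac{1}{4} \left(-154\right) \frac{1}{78 + 23716} \left(423 - 616\right)} = \frac{1}{\frac{1}{4} \left(-154\right) \frac{1}{23794} \left(-193\right)} = \frac{1}{\frac{14861}{47588}} = \frac{47588}{14861}$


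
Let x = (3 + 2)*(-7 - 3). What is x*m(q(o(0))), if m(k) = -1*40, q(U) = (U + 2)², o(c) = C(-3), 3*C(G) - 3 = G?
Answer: 2000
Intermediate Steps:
C(G) = 1 + G/3
o(c) = 0 (o(c) = 1 + (⅓)*(-3) = 1 - 1 = 0)
x = -50 (x = 5*(-10) = -50)
q(U) = (2 + U)²
m(k) = -40
x*m(q(o(0))) = -50*(-40) = 2000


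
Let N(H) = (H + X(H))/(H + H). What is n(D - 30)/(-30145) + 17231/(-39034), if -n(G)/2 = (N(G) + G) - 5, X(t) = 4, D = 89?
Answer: -6079019483/13884823174 ≈ -0.43782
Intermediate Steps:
N(H) = (4 + H)/(2*H) (N(H) = (H + 4)/(H + H) = (4 + H)/((2*H)) = (4 + H)*(1/(2*H)) = (4 + H)/(2*H))
n(G) = 10 - 2*G - (4 + G)/G (n(G) = -2*(((4 + G)/(2*G) + G) - 5) = -2*((G + (4 + G)/(2*G)) - 5) = -2*(-5 + G + (4 + G)/(2*G)) = 10 - 2*G - (4 + G)/G)
n(D - 30)/(-30145) + 17231/(-39034) = (9 - 4/(89 - 30) - 2*(89 - 30))/(-30145) + 17231/(-39034) = (9 - 4/59 - 2*59)*(-1/30145) + 17231*(-1/39034) = (9 - 4*1/59 - 118)*(-1/30145) - 17231/39034 = (9 - 4/59 - 118)*(-1/30145) - 17231/39034 = -6435/59*(-1/30145) - 17231/39034 = 1287/355711 - 17231/39034 = -6079019483/13884823174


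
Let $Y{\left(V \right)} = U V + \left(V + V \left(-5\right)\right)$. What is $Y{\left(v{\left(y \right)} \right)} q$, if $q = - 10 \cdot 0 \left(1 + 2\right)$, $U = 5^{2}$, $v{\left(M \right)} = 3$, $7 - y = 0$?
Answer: $0$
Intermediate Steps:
$y = 7$ ($y = 7 - 0 = 7 + 0 = 7$)
$U = 25$
$Y{\left(V \right)} = 21 V$ ($Y{\left(V \right)} = 25 V + \left(V + V \left(-5\right)\right) = 25 V + \left(V - 5 V\right) = 25 V - 4 V = 21 V$)
$q = 0$ ($q = - 10 \cdot 0 \cdot 3 = \left(-10\right) 0 = 0$)
$Y{\left(v{\left(y \right)} \right)} q = 21 \cdot 3 \cdot 0 = 63 \cdot 0 = 0$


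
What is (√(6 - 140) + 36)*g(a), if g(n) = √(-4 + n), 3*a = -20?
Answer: -8*√201/3 + 48*I*√6 ≈ -37.807 + 117.58*I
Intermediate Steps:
a = -20/3 (a = (⅓)*(-20) = -20/3 ≈ -6.6667)
(√(6 - 140) + 36)*g(a) = (√(6 - 140) + 36)*√(-4 - 20/3) = (√(-134) + 36)*√(-32/3) = (I*√134 + 36)*(4*I*√6/3) = (36 + I*√134)*(4*I*√6/3) = 4*I*√6*(36 + I*√134)/3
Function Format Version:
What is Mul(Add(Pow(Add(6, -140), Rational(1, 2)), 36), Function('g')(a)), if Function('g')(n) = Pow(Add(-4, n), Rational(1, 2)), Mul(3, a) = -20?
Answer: Add(Mul(Rational(-8, 3), Pow(201, Rational(1, 2))), Mul(48, I, Pow(6, Rational(1, 2)))) ≈ Add(-37.807, Mul(117.58, I))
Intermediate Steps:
a = Rational(-20, 3) (a = Mul(Rational(1, 3), -20) = Rational(-20, 3) ≈ -6.6667)
Mul(Add(Pow(Add(6, -140), Rational(1, 2)), 36), Function('g')(a)) = Mul(Add(Pow(Add(6, -140), Rational(1, 2)), 36), Pow(Add(-4, Rational(-20, 3)), Rational(1, 2))) = Mul(Add(Pow(-134, Rational(1, 2)), 36), Pow(Rational(-32, 3), Rational(1, 2))) = Mul(Add(Mul(I, Pow(134, Rational(1, 2))), 36), Mul(Rational(4, 3), I, Pow(6, Rational(1, 2)))) = Mul(Add(36, Mul(I, Pow(134, Rational(1, 2)))), Mul(Rational(4, 3), I, Pow(6, Rational(1, 2)))) = Mul(Rational(4, 3), I, Pow(6, Rational(1, 2)), Add(36, Mul(I, Pow(134, Rational(1, 2)))))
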